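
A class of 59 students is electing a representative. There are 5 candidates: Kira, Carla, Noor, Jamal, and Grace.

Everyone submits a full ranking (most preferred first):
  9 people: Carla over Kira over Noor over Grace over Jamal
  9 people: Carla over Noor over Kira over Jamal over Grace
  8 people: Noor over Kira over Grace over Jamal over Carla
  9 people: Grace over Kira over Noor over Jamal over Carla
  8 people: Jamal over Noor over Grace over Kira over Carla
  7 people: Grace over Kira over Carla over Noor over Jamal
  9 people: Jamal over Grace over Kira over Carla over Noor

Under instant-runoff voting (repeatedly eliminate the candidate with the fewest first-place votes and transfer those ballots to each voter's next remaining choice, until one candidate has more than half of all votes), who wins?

Grace

Round 1: Kira 0, Carla 18, Noor 8, Jamal 17, Grace 16. Kira eliminated.
Round 2: Carla 18, Noor 8, Jamal 17, Grace 16. Noor eliminated.
Round 3: Carla 18, Jamal 17, Grace 24. Jamal eliminated.
Round 4: Carla 18, Grace 41. Grace has a majority (≥30).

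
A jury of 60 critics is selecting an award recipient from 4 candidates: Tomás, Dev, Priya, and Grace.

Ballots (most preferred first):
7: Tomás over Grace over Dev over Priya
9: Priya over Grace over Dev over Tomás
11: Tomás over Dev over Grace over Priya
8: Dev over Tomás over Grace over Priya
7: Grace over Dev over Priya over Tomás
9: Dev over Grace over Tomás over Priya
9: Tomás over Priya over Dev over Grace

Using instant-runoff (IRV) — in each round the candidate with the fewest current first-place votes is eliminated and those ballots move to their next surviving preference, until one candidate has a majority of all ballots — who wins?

Dev

Round 1: Tomás 27, Dev 17, Priya 9, Grace 7. Grace eliminated.
Round 2: Tomás 27, Dev 24, Priya 9. Priya eliminated.
Round 3: Tomás 27, Dev 33. Dev has a majority (≥31).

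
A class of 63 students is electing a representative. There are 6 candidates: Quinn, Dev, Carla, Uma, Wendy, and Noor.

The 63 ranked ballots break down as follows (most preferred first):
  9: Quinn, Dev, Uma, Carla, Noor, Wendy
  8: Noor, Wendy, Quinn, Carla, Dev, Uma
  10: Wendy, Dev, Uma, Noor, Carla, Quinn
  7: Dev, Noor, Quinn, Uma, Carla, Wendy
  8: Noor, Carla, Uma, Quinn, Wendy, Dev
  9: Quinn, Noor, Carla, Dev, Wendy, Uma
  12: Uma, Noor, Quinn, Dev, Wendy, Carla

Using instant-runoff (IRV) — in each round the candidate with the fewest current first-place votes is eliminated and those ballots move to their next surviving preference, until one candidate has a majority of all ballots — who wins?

Round 1: Quinn 18, Dev 7, Carla 0, Uma 12, Wendy 10, Noor 16. Carla eliminated.
Round 2: Quinn 18, Dev 7, Uma 12, Wendy 10, Noor 16. Dev eliminated.
Round 3: Quinn 18, Uma 12, Wendy 10, Noor 23. Wendy eliminated.
Round 4: Quinn 18, Uma 22, Noor 23. Quinn eliminated.
Round 5: Uma 31, Noor 32. Noor has a majority (≥32).

Noor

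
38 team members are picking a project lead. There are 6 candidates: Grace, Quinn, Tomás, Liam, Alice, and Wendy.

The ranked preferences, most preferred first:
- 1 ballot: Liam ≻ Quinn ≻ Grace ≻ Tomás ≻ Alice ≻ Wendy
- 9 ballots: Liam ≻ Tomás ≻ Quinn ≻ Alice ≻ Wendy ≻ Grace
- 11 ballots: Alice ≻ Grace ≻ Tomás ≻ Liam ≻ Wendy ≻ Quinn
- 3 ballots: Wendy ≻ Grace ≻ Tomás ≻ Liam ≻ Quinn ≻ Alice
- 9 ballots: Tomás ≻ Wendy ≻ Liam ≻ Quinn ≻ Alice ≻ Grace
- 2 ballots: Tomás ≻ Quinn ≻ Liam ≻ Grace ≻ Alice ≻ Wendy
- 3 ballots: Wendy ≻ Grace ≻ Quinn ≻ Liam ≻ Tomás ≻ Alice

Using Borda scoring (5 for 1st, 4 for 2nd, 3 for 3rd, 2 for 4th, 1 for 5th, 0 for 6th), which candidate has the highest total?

Tomás

Grace: 1×3 + 9×0 + 11×4 + 3×4 + 9×0 + 2×2 + 3×4 = 75
Quinn: 1×4 + 9×3 + 11×0 + 3×1 + 9×2 + 2×4 + 3×3 = 69
Tomás: 1×2 + 9×4 + 11×3 + 3×3 + 9×5 + 2×5 + 3×1 = 138
Liam: 1×5 + 9×5 + 11×2 + 3×2 + 9×3 + 2×3 + 3×2 = 117
Alice: 1×1 + 9×2 + 11×5 + 3×0 + 9×1 + 2×1 + 3×0 = 85
Wendy: 1×0 + 9×1 + 11×1 + 3×5 + 9×4 + 2×0 + 3×5 = 86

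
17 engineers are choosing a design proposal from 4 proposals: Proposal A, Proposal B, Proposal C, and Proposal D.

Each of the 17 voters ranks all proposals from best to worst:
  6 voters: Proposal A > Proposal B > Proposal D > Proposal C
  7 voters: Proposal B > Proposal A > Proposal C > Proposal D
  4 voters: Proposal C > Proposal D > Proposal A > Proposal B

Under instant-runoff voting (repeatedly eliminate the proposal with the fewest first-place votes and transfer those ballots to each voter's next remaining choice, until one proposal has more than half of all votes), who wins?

Proposal A

Round 1: Proposal A 6, Proposal B 7, Proposal C 4, Proposal D 0. Proposal D eliminated.
Round 2: Proposal A 6, Proposal B 7, Proposal C 4. Proposal C eliminated.
Round 3: Proposal A 10, Proposal B 7. Proposal A has a majority (≥9).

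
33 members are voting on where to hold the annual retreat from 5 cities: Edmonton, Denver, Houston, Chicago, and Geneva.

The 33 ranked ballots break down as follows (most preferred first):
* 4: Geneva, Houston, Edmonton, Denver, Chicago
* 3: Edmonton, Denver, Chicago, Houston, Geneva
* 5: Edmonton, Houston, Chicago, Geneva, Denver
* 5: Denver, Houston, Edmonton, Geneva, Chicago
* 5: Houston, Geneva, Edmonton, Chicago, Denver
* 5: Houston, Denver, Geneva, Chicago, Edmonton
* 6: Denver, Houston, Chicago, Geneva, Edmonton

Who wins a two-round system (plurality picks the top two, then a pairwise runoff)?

Houston

Round 1 first-place votes: Edmonton 8, Denver 11, Houston 10, Chicago 0, Geneva 4. Denver and Houston advance.
Runoff: Denver is ranked above Houston on 14 ballots, Houston above Denver on 19.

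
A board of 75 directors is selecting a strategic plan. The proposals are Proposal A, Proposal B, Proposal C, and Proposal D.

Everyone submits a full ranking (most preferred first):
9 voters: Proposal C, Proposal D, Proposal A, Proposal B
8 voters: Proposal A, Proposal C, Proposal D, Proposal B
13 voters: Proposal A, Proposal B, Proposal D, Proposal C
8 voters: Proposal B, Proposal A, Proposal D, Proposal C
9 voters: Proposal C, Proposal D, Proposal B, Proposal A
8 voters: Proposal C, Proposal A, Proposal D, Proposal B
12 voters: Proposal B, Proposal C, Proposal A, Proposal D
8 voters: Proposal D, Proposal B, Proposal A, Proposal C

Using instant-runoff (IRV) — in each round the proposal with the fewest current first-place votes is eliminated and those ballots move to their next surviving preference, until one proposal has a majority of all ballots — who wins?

Proposal B

Round 1: Proposal A 21, Proposal B 20, Proposal C 26, Proposal D 8. Proposal D eliminated.
Round 2: Proposal A 21, Proposal B 28, Proposal C 26. Proposal A eliminated.
Round 3: Proposal B 41, Proposal C 34. Proposal B has a majority (≥38).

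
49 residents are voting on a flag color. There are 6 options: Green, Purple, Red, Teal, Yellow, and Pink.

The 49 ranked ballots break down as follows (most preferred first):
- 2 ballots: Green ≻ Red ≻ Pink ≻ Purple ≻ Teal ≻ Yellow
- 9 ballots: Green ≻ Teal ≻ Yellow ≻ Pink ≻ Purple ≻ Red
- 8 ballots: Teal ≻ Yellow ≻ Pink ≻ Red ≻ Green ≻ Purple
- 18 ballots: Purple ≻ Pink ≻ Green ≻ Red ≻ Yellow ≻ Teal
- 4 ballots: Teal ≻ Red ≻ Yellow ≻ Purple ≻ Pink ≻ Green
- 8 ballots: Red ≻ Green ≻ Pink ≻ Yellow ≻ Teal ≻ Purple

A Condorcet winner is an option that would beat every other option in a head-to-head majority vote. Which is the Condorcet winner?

Pink vs Green: 30–19
Pink vs Purple: 27–22
Pink vs Red: 35–14
Pink vs Teal: 28–21
Pink vs Yellow: 28–21
Pink beats every other option.

Pink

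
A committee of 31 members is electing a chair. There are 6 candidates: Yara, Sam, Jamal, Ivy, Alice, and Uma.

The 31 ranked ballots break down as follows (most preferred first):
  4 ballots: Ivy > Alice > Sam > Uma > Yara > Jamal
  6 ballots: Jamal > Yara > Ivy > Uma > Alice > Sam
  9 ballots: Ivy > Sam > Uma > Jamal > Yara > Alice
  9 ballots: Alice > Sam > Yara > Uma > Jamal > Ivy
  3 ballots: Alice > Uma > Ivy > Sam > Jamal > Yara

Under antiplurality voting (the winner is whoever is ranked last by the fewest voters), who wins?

Uma

Last-place votes: Yara 3, Sam 6, Jamal 4, Ivy 9, Alice 9, Uma 0.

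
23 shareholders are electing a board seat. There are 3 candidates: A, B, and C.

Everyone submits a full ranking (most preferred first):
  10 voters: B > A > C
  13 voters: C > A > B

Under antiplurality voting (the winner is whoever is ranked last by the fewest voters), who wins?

Last-place votes: A 0, B 13, C 10.

A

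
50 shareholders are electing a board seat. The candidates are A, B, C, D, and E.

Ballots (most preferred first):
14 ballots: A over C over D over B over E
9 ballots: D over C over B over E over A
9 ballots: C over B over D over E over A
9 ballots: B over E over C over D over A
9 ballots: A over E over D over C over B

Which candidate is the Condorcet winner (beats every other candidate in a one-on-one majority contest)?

C vs A: 27–23
C vs B: 41–9
C vs D: 32–18
C vs E: 32–18
C beats every other candidate.

C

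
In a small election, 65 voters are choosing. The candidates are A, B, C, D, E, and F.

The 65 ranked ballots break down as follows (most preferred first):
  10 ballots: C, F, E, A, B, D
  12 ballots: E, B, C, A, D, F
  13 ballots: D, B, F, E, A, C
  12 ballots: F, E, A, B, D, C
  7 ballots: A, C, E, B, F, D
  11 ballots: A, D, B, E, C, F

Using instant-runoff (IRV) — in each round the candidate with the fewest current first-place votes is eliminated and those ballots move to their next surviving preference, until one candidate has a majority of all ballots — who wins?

Round 1: A 18, B 0, C 10, D 13, E 12, F 12. B eliminated.
Round 2: A 18, C 10, D 13, E 12, F 12. C eliminated.
Round 3: A 18, D 13, E 12, F 22. E eliminated.
Round 4: A 30, D 13, F 22. D eliminated.
Round 5: A 30, F 35. F has a majority (≥33).

F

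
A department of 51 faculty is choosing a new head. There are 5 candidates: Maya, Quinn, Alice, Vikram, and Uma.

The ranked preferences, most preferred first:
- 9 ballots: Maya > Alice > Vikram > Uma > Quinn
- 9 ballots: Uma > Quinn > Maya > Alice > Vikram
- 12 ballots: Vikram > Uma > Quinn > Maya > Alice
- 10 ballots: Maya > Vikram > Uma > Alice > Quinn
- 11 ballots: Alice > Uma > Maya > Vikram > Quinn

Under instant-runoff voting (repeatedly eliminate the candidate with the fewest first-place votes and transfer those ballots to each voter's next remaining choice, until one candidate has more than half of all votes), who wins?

Maya

Round 1: Maya 19, Quinn 0, Alice 11, Vikram 12, Uma 9. Quinn eliminated.
Round 2: Maya 19, Alice 11, Vikram 12, Uma 9. Uma eliminated.
Round 3: Maya 28, Alice 11, Vikram 12. Maya has a majority (≥26).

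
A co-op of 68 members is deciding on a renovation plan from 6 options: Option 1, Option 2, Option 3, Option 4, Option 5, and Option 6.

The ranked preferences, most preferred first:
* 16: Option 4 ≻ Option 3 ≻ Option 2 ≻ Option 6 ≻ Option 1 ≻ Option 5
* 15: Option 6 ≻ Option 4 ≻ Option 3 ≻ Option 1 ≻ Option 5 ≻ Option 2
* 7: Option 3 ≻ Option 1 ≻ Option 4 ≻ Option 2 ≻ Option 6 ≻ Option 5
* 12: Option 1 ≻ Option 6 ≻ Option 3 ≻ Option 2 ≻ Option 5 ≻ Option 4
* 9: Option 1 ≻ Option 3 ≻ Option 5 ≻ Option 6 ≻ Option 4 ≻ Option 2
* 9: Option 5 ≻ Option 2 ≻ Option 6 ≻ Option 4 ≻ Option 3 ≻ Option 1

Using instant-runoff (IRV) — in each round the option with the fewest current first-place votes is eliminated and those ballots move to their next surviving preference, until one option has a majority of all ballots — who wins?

Round 1: Option 1 21, Option 2 0, Option 3 7, Option 4 16, Option 5 9, Option 6 15. Option 2 eliminated.
Round 2: Option 1 21, Option 3 7, Option 4 16, Option 5 9, Option 6 15. Option 3 eliminated.
Round 3: Option 1 28, Option 4 16, Option 5 9, Option 6 15. Option 5 eliminated.
Round 4: Option 1 28, Option 4 16, Option 6 24. Option 4 eliminated.
Round 5: Option 1 28, Option 6 40. Option 6 has a majority (≥35).

Option 6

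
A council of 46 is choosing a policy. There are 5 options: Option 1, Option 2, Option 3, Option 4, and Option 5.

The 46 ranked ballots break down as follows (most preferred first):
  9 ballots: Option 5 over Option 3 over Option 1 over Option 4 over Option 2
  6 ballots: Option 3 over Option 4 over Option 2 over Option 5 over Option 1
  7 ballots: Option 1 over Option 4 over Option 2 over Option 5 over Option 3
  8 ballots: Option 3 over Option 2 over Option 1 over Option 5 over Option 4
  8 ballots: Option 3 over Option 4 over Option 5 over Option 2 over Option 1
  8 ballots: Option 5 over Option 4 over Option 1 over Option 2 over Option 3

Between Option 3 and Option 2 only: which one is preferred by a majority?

Option 3 is ranked above Option 2 on 31 ballots; Option 2 above Option 3 on 15.

Option 3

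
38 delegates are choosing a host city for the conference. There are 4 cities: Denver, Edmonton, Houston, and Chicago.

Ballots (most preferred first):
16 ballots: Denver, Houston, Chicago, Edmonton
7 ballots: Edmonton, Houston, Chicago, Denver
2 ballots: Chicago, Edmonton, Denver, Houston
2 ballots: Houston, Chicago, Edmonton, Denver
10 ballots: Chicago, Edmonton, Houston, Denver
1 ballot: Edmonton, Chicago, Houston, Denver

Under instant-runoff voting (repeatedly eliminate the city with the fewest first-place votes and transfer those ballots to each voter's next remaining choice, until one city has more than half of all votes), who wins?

Chicago

Round 1: Denver 16, Edmonton 8, Houston 2, Chicago 12. Houston eliminated.
Round 2: Denver 16, Edmonton 8, Chicago 14. Edmonton eliminated.
Round 3: Denver 16, Chicago 22. Chicago has a majority (≥20).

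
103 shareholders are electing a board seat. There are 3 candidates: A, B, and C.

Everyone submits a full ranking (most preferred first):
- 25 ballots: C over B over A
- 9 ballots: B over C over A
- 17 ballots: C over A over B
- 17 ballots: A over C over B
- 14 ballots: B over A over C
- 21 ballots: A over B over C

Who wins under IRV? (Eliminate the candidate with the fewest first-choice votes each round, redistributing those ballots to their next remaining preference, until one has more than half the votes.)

A

Round 1: A 38, B 23, C 42. B eliminated.
Round 2: A 52, C 51. A has a majority (≥52).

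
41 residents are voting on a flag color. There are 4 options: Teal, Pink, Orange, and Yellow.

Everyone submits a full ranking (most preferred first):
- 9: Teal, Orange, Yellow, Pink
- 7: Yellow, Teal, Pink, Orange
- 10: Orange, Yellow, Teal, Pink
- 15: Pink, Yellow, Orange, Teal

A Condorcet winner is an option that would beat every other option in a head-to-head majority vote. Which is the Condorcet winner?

Yellow vs Teal: 32–9
Yellow vs Pink: 26–15
Yellow vs Orange: 22–19
Yellow beats every other option.

Yellow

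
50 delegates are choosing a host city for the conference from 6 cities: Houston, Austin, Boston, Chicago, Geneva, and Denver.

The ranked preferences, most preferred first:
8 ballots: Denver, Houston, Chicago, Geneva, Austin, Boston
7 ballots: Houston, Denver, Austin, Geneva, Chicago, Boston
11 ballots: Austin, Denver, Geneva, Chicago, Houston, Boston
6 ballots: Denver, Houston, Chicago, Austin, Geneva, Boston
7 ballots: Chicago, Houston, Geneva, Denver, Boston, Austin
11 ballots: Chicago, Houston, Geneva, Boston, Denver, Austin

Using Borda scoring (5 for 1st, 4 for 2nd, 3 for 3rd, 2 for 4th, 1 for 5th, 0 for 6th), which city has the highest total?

Houston

Houston: 8×4 + 7×5 + 11×1 + 6×4 + 7×4 + 11×4 = 174
Austin: 8×1 + 7×3 + 11×5 + 6×2 + 7×0 + 11×0 = 96
Boston: 8×0 + 7×0 + 11×0 + 6×0 + 7×1 + 11×2 = 29
Chicago: 8×3 + 7×1 + 11×2 + 6×3 + 7×5 + 11×5 = 161
Geneva: 8×2 + 7×2 + 11×3 + 6×1 + 7×3 + 11×3 = 123
Denver: 8×5 + 7×4 + 11×4 + 6×5 + 7×2 + 11×1 = 167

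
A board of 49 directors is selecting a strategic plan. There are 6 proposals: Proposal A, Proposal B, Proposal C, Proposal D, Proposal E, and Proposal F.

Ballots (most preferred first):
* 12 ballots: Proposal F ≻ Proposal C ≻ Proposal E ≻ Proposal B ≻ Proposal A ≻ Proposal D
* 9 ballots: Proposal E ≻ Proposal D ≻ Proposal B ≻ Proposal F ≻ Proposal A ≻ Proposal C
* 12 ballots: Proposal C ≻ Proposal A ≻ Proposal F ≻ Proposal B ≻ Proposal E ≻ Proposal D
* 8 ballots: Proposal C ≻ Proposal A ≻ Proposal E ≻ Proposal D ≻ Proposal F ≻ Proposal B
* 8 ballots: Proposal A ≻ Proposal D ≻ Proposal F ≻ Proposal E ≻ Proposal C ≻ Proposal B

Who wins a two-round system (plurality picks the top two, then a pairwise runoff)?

Proposal F

Round 1 first-place votes: Proposal A 8, Proposal B 0, Proposal C 20, Proposal D 0, Proposal E 9, Proposal F 12. Proposal C and Proposal F advance.
Runoff: Proposal C is ranked above Proposal F on 20 ballots, Proposal F above Proposal C on 29.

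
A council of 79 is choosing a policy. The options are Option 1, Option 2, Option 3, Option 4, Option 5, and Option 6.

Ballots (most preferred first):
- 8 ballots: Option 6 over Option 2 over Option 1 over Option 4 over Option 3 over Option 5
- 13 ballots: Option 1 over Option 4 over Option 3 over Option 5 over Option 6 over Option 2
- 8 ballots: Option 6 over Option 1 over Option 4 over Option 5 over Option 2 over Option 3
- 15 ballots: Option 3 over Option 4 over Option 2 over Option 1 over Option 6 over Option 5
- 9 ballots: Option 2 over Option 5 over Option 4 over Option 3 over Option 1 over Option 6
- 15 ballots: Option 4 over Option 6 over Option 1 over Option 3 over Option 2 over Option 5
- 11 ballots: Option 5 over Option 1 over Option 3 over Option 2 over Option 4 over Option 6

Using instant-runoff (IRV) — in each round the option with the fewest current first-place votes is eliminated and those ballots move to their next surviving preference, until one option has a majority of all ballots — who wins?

Option 4

Round 1: Option 1 13, Option 2 9, Option 3 15, Option 4 15, Option 5 11, Option 6 16. Option 2 eliminated.
Round 2: Option 1 13, Option 3 15, Option 4 15, Option 5 20, Option 6 16. Option 1 eliminated.
Round 3: Option 3 15, Option 4 28, Option 5 20, Option 6 16. Option 3 eliminated.
Round 4: Option 4 43, Option 5 20, Option 6 16. Option 4 has a majority (≥40).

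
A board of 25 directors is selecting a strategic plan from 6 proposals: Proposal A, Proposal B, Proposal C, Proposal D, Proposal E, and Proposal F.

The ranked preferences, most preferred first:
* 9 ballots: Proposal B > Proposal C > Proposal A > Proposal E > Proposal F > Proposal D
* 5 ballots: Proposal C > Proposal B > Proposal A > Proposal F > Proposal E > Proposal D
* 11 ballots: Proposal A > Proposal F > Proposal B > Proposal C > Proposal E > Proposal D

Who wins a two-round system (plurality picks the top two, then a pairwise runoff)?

Round 1 first-place votes: Proposal A 11, Proposal B 9, Proposal C 5, Proposal D 0, Proposal E 0, Proposal F 0. Proposal A and Proposal B advance.
Runoff: Proposal A is ranked above Proposal B on 11 ballots, Proposal B above Proposal A on 14.

Proposal B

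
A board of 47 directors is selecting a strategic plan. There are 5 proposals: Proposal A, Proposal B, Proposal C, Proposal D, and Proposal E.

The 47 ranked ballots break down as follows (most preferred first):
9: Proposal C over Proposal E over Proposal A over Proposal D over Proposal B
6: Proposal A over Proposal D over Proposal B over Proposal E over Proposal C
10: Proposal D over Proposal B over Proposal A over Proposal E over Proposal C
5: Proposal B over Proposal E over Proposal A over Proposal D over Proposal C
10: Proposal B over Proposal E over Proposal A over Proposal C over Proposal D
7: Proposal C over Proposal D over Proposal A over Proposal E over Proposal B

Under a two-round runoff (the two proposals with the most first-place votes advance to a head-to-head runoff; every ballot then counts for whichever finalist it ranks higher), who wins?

Proposal B

Round 1 first-place votes: Proposal A 6, Proposal B 15, Proposal C 16, Proposal D 10, Proposal E 0. Proposal C and Proposal B advance.
Runoff: Proposal C is ranked above Proposal B on 16 ballots, Proposal B above Proposal C on 31.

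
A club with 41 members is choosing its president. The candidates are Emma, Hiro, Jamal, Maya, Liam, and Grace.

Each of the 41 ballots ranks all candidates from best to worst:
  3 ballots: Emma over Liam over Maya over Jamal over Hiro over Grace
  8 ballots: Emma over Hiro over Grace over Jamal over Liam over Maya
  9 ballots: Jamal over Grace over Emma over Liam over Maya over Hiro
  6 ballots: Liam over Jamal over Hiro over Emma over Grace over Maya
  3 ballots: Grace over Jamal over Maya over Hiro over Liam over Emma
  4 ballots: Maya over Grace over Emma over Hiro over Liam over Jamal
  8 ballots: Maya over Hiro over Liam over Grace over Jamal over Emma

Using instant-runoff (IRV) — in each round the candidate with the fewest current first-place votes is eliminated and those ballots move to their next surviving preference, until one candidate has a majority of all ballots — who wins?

Jamal

Round 1: Emma 11, Hiro 0, Jamal 9, Maya 12, Liam 6, Grace 3. Hiro eliminated.
Round 2: Emma 11, Jamal 9, Maya 12, Liam 6, Grace 3. Grace eliminated.
Round 3: Emma 11, Jamal 12, Maya 12, Liam 6. Liam eliminated.
Round 4: Emma 11, Jamal 18, Maya 12. Emma eliminated.
Round 5: Jamal 26, Maya 15. Jamal has a majority (≥21).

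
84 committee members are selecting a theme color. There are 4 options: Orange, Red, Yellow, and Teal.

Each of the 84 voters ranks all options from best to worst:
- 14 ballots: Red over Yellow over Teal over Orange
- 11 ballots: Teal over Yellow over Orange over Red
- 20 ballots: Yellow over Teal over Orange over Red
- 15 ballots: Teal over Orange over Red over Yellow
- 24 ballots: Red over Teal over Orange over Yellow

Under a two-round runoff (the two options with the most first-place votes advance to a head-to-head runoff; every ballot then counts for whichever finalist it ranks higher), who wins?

Round 1 first-place votes: Orange 0, Red 38, Yellow 20, Teal 26. Red and Teal advance.
Runoff: Red is ranked above Teal on 38 ballots, Teal above Red on 46.

Teal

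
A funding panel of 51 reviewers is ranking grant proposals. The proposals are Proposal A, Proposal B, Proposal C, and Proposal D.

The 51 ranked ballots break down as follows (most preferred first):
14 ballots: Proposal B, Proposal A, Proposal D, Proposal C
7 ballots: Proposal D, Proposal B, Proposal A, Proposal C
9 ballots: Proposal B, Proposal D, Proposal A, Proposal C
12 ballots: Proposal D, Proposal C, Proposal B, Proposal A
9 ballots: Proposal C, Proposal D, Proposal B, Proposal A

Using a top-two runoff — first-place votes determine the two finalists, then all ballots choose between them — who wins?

Round 1 first-place votes: Proposal A 0, Proposal B 23, Proposal C 9, Proposal D 19. Proposal B and Proposal D advance.
Runoff: Proposal B is ranked above Proposal D on 23 ballots, Proposal D above Proposal B on 28.

Proposal D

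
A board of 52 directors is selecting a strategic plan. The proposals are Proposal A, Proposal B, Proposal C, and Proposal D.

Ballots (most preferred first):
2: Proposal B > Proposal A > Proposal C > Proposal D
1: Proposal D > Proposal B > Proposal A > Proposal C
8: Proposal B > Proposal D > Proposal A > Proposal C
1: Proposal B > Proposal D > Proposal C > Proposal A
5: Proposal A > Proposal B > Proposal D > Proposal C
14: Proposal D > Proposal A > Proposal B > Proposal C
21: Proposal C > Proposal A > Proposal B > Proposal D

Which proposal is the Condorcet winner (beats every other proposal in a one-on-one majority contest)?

Proposal A vs Proposal B: 40–12
Proposal A vs Proposal C: 30–22
Proposal A vs Proposal D: 28–24
Proposal A beats every other proposal.

Proposal A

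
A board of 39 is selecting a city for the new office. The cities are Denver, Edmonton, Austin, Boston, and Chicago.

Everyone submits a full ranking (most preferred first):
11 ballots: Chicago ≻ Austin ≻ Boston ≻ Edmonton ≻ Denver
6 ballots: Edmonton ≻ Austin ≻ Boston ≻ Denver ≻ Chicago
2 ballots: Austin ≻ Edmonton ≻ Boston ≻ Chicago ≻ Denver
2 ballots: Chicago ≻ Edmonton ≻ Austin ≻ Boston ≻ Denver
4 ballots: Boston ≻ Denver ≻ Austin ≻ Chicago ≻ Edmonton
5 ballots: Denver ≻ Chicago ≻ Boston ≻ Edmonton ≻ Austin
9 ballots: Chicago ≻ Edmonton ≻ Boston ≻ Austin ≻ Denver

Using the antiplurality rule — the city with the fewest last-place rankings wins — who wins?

Boston

Last-place votes: Denver 24, Edmonton 4, Austin 5, Boston 0, Chicago 6.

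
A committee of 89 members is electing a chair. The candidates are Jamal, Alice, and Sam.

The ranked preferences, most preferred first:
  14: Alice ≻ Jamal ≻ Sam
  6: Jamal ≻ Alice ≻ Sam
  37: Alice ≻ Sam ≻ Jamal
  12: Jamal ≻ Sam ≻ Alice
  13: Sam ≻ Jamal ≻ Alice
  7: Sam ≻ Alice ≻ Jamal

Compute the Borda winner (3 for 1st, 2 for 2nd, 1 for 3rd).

Alice

Jamal: 14×2 + 6×3 + 37×1 + 12×3 + 13×2 + 7×1 = 152
Alice: 14×3 + 6×2 + 37×3 + 12×1 + 13×1 + 7×2 = 204
Sam: 14×1 + 6×1 + 37×2 + 12×2 + 13×3 + 7×3 = 178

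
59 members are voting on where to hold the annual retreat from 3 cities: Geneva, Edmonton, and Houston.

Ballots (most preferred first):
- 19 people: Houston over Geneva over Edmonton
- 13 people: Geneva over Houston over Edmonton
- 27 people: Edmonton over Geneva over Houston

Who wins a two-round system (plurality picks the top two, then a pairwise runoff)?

Round 1 first-place votes: Geneva 13, Edmonton 27, Houston 19. Edmonton and Houston advance.
Runoff: Edmonton is ranked above Houston on 27 ballots, Houston above Edmonton on 32.

Houston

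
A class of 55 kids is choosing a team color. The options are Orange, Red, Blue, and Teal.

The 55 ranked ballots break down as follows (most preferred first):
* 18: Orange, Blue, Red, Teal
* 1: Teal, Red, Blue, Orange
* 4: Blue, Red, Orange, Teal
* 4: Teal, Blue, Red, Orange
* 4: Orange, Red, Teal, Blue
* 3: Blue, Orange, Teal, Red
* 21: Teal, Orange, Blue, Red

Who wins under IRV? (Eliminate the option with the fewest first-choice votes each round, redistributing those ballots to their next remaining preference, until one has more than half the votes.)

Orange

Round 1: Orange 22, Red 0, Blue 7, Teal 26. Red eliminated.
Round 2: Orange 22, Blue 7, Teal 26. Blue eliminated.
Round 3: Orange 29, Teal 26. Orange has a majority (≥28).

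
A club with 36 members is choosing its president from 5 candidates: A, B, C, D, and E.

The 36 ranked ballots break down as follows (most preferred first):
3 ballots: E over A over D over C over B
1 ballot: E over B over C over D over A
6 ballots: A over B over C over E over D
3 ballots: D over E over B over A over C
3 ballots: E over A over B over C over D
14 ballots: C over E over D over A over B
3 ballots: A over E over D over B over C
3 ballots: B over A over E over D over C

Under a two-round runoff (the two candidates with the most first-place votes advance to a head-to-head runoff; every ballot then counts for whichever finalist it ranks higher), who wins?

A

Round 1 first-place votes: A 9, B 3, C 14, D 3, E 7. C and A advance.
Runoff: C is ranked above A on 15 ballots, A above C on 21.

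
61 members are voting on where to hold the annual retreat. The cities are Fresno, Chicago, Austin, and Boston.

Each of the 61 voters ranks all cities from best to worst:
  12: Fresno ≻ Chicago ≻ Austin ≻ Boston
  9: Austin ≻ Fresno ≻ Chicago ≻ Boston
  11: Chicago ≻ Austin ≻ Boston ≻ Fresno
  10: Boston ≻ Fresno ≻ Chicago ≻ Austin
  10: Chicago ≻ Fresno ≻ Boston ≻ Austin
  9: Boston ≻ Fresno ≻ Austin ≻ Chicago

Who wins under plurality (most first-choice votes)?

First-place votes: Fresno 12, Chicago 21, Austin 9, Boston 19.

Chicago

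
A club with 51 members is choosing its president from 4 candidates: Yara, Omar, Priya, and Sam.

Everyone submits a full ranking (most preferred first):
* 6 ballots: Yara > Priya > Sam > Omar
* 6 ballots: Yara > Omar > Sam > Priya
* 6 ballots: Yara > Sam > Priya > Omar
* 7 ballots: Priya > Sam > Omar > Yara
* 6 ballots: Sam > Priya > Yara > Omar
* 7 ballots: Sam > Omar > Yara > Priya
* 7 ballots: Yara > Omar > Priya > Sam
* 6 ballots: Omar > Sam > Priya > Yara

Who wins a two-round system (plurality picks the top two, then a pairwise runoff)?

Round 1 first-place votes: Yara 25, Omar 6, Priya 7, Sam 13. Yara and Sam advance.
Runoff: Yara is ranked above Sam on 25 ballots, Sam above Yara on 26.

Sam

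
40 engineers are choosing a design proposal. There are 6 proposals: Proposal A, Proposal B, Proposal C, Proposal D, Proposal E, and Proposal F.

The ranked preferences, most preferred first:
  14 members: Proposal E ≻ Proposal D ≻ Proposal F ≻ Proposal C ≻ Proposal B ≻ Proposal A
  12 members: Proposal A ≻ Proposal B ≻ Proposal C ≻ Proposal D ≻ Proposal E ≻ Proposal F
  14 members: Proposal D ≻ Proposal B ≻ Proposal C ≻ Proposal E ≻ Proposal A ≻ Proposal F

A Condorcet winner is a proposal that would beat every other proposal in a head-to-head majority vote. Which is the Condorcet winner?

Proposal D

Proposal D vs Proposal A: 28–12
Proposal D vs Proposal B: 28–12
Proposal D vs Proposal C: 28–12
Proposal D vs Proposal E: 26–14
Proposal D vs Proposal F: 40–0
Proposal D beats every other proposal.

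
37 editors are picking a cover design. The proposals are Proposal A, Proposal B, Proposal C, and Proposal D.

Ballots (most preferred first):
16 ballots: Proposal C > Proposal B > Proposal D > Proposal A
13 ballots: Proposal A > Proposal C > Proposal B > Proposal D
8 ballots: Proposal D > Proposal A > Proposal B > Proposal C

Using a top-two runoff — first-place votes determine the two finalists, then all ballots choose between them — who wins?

Proposal A

Round 1 first-place votes: Proposal A 13, Proposal B 0, Proposal C 16, Proposal D 8. Proposal C and Proposal A advance.
Runoff: Proposal C is ranked above Proposal A on 16 ballots, Proposal A above Proposal C on 21.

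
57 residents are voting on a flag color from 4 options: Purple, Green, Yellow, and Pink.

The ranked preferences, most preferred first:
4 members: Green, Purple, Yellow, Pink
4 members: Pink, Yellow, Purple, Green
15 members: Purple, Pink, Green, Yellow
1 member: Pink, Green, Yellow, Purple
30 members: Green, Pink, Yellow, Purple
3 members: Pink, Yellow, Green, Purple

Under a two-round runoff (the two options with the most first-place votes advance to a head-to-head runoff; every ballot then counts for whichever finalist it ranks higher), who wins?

Green

Round 1 first-place votes: Purple 15, Green 34, Yellow 0, Pink 8. Green and Purple advance.
Runoff: Green is ranked above Purple on 38 ballots, Purple above Green on 19.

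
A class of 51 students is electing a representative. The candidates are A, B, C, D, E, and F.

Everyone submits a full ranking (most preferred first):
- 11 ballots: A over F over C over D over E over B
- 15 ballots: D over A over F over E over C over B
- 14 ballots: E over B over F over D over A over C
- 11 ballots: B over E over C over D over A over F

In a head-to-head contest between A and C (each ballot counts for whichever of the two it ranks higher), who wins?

A

A is ranked above C on 40 ballots; C above A on 11.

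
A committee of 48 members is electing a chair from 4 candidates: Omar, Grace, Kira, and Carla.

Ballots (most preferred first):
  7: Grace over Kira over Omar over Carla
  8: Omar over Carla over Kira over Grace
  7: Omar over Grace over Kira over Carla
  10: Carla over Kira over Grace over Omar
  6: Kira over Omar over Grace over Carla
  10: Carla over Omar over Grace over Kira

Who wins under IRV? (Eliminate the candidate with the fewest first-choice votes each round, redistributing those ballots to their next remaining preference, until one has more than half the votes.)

Omar

Round 1: Omar 15, Grace 7, Kira 6, Carla 20. Kira eliminated.
Round 2: Omar 21, Grace 7, Carla 20. Grace eliminated.
Round 3: Omar 28, Carla 20. Omar has a majority (≥25).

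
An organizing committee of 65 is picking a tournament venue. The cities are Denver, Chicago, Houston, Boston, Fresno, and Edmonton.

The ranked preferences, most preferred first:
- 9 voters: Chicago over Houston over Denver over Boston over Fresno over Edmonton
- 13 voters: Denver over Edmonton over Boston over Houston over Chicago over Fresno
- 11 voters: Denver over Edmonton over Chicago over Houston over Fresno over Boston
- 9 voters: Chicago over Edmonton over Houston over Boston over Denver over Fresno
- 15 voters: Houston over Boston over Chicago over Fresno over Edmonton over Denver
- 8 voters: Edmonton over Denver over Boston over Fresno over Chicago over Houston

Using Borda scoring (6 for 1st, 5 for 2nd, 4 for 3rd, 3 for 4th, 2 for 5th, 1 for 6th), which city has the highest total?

Denver: 9×4 + 13×6 + 11×6 + 9×2 + 15×1 + 8×5 = 253
Chicago: 9×6 + 13×2 + 11×4 + 9×6 + 15×4 + 8×2 = 254
Houston: 9×5 + 13×3 + 11×3 + 9×4 + 15×6 + 8×1 = 251
Boston: 9×3 + 13×4 + 11×1 + 9×3 + 15×5 + 8×4 = 224
Fresno: 9×2 + 13×1 + 11×2 + 9×1 + 15×3 + 8×3 = 131
Edmonton: 9×1 + 13×5 + 11×5 + 9×5 + 15×2 + 8×6 = 252

Chicago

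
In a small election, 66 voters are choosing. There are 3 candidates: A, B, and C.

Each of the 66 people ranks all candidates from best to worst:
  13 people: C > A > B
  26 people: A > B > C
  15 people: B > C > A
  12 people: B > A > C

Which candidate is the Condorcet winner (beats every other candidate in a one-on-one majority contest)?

A

A vs B: 39–27
A vs C: 38–28
A beats every other candidate.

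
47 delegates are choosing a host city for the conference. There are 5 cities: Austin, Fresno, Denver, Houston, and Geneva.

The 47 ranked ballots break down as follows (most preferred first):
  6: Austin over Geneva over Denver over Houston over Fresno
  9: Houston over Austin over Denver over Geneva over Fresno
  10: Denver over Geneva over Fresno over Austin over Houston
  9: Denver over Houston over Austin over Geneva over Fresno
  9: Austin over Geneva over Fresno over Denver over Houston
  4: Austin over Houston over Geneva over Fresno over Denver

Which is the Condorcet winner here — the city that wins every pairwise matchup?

Austin vs Fresno: 37–10
Austin vs Denver: 28–19
Austin vs Houston: 29–18
Austin vs Geneva: 37–10
Austin beats every other city.

Austin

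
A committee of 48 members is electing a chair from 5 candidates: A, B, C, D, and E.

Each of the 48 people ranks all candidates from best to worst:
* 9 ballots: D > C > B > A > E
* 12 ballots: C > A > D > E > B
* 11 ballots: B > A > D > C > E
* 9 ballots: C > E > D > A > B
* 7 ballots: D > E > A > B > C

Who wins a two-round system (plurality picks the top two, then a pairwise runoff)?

D

Round 1 first-place votes: A 0, B 11, C 21, D 16, E 0. C and D advance.
Runoff: C is ranked above D on 21 ballots, D above C on 27.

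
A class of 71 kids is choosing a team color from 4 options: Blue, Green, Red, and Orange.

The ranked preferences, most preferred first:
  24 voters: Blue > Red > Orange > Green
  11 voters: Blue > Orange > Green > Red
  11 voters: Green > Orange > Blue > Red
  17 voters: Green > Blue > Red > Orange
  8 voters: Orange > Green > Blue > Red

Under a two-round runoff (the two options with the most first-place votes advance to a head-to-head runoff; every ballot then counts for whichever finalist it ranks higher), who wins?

Round 1 first-place votes: Blue 35, Green 28, Red 0, Orange 8. Blue and Green advance.
Runoff: Blue is ranked above Green on 35 ballots, Green above Blue on 36.

Green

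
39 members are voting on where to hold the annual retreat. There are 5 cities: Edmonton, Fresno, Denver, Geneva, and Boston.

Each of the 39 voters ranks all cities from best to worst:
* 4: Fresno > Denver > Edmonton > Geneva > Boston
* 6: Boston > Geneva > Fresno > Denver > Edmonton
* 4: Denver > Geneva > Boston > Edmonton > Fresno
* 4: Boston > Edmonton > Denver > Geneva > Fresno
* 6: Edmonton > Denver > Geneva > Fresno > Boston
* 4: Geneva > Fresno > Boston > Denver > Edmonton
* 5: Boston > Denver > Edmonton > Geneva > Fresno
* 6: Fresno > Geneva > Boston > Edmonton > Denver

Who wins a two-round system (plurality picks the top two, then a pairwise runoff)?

Round 1 first-place votes: Edmonton 6, Fresno 10, Denver 4, Geneva 4, Boston 15. Boston and Fresno advance.
Runoff: Boston is ranked above Fresno on 19 ballots, Fresno above Boston on 20.

Fresno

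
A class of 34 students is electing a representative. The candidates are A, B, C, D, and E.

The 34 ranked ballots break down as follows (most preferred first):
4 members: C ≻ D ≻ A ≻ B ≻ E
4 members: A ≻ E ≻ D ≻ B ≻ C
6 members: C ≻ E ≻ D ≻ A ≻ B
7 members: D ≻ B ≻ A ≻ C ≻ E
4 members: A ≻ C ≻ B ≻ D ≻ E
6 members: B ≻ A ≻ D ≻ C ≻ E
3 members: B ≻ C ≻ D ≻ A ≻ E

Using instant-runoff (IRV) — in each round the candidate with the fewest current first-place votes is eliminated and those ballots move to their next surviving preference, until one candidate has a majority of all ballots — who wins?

Round 1: A 8, B 9, C 10, D 7, E 0. E eliminated.
Round 2: A 8, B 9, C 10, D 7. D eliminated.
Round 3: A 8, B 16, C 10. A eliminated.
Round 4: B 20, C 14. B has a majority (≥18).

B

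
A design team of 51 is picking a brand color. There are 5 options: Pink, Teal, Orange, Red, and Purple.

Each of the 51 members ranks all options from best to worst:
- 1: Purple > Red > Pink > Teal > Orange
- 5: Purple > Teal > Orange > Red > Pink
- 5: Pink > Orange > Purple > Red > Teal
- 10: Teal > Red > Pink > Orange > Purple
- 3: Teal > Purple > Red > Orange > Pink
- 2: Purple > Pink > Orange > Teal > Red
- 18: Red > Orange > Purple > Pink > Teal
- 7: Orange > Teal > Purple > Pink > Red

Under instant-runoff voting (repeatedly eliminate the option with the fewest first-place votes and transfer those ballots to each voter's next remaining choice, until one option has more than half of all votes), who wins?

Round 1: Pink 5, Teal 13, Orange 7, Red 18, Purple 8. Pink eliminated.
Round 2: Teal 13, Orange 12, Red 18, Purple 8. Purple eliminated.
Round 3: Teal 18, Orange 14, Red 19. Orange eliminated.
Round 4: Teal 27, Red 24. Teal has a majority (≥26).

Teal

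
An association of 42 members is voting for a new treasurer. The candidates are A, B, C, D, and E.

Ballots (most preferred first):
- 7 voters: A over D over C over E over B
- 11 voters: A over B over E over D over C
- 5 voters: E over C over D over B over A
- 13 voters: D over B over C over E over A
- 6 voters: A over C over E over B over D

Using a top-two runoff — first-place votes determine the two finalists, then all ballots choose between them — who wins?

A

Round 1 first-place votes: A 24, B 0, C 0, D 13, E 5. A and D advance.
Runoff: A is ranked above D on 24 ballots, D above A on 18.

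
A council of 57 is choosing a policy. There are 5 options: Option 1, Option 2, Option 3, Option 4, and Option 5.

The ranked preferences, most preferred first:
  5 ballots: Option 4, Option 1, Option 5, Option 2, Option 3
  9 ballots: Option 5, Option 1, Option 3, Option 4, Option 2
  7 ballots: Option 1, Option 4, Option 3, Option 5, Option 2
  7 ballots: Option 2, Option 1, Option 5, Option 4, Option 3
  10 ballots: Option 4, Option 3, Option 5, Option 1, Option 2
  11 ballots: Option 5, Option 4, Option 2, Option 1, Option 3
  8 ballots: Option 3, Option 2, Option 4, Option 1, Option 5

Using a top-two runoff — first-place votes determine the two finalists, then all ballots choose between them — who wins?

Round 1 first-place votes: Option 1 7, Option 2 7, Option 3 8, Option 4 15, Option 5 20. Option 5 and Option 4 advance.
Runoff: Option 5 is ranked above Option 4 on 27 ballots, Option 4 above Option 5 on 30.

Option 4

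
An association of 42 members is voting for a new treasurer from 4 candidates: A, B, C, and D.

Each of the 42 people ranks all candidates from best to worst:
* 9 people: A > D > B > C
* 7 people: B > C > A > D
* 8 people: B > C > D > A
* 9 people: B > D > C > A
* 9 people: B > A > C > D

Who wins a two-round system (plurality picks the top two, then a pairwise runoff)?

Round 1 first-place votes: A 9, B 33, C 0, D 0. B and A advance.
Runoff: B is ranked above A on 33 ballots, A above B on 9.

B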